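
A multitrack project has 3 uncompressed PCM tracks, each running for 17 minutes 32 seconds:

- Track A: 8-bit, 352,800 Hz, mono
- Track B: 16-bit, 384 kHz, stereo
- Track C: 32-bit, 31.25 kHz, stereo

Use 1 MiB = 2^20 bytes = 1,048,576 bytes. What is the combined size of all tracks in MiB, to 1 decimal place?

2145.8 MiB

17 minutes 32 seconds = 1,052 s.
Track A: 352,800 × 1,052 × 1 × 1 = 371,145,600 bytes.
Track B: 384,000 × 1,052 × 2 × 2 = 1,615,872,000 bytes.
Track C: 31,250 × 1,052 × 4 × 2 = 263,000,000 bytes.
Total = 2,250,017,600 bytes = 2145.8 MiB.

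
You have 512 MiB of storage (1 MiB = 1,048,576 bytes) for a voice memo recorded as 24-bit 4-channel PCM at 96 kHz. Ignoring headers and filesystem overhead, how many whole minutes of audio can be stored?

Uncompressed byte rate = 96,000 × 3 × 4 = 1,152,000 bytes/s.
Capacity = 512 × 1,048,576 = 536,870,912 bytes.
536,870,912 / 1,152,000 ≈ 466.03 s → 7 minutes.

7 minutes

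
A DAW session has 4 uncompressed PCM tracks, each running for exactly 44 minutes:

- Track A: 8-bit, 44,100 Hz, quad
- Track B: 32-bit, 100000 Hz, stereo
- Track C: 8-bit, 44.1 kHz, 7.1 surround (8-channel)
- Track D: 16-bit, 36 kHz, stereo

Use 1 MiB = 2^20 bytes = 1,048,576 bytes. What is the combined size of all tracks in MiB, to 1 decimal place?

exactly 44 minutes = 2,640 s.
Track A: 44,100 × 2,640 × 1 × 4 = 465,696,000 bytes.
Track B: 100,000 × 2,640 × 4 × 2 = 2,112,000,000 bytes.
Track C: 44,100 × 2,640 × 1 × 8 = 931,392,000 bytes.
Track D: 36,000 × 2,640 × 2 × 2 = 380,160,000 bytes.
Total = 3,889,248,000 bytes = 3709.1 MiB.

3709.1 MiB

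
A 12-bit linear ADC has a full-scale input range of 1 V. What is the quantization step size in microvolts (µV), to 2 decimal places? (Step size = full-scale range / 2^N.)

244.14 µV

1 V / 2^12 = 1 / 4,096 V = 244.14 µV.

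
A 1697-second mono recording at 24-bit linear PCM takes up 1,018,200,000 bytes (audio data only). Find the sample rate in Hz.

Bytes = sample_rate × seconds × bytes_per_sample × channels.
sample_rate = 1,018,200,000 / (1,697 × 3 × 1) = 1,018,200,000 / 5,091 = 200,000 Hz.

200,000 Hz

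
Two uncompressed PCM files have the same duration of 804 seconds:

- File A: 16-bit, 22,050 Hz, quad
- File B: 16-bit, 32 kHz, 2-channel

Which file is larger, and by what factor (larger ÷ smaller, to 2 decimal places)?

File A: 22,050 × 2 × 4 = 176,400 bytes/s.
File B: 32,000 × 2 × 2 = 128,000 bytes/s.
File A is larger; ratio = 141,825,600 / 102,912,000 = 1.38.

File A, by a factor of 1.38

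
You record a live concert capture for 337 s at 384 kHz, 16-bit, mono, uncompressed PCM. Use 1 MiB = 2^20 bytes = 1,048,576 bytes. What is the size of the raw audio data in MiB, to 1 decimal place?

246.8 MiB

Bytes = 384,000 samples/s × 337 s × 2 bytes/sample × 1 ch = 258,816,000 bytes.
258,816,000 / 1,048,576 = 246.8 MiB.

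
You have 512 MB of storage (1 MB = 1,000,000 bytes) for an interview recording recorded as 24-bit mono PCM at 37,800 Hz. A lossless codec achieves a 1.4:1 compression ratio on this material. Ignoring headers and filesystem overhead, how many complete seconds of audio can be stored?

Uncompressed byte rate = 37,800 × 3 × 1 = 113,400 bytes/s.
After 1.4:1 compression, effective rate ≈ 81000 bytes/s.
Capacity = 512 × 1,000,000 = 512,000,000 bytes.
512,000,000 / effective rate ≈ 6320.99 s → 6,320 seconds.

6,320 seconds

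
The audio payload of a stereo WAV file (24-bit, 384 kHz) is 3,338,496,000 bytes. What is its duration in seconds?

Byte rate = 384,000 × 3 × 2 = 2,304,000 bytes/s.
Duration = 3,338,496,000 / 2,304,000 = 1,449 s.

1,449 seconds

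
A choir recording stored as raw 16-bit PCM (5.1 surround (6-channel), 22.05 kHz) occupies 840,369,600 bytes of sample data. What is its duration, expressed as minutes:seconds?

Byte rate = 22,050 × 2 × 6 = 264,600 bytes/s.
Duration = 840,369,600 / 264,600 = 3,176 s.
3,176 s = 52:56.

52:56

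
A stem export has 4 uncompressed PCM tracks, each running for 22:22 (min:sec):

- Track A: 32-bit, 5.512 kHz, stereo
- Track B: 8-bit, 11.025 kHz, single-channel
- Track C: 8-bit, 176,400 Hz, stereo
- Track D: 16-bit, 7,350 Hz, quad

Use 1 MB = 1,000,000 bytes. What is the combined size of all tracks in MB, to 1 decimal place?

22:22 (min:sec) = 1,342 s.
Track A: 5,512 × 1,342 × 4 × 2 = 59,176,832 bytes.
Track B: 11,025 × 1,342 × 1 × 1 = 14,795,550 bytes.
Track C: 176,400 × 1,342 × 1 × 2 = 473,457,600 bytes.
Track D: 7,350 × 1,342 × 2 × 4 = 78,909,600 bytes.
Total = 626,339,582 bytes = 626.3 MB.

626.3 MB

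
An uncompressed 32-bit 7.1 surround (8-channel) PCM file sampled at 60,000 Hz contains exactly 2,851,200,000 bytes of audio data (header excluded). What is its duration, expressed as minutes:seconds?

Byte rate = 60,000 × 4 × 8 = 1,920,000 bytes/s.
Duration = 2,851,200,000 / 1,920,000 = 1,485 s.
1,485 s = 24:45.

24:45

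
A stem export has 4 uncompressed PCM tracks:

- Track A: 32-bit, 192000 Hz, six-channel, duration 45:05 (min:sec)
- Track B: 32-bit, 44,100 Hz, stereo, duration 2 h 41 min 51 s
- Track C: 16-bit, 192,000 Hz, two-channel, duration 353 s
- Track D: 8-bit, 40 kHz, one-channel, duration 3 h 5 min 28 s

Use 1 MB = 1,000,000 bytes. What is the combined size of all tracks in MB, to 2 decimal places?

Track A: 45:05 (min:sec) = 2,705 s; 192,000 × 2,705 × 4 × 6 = 12,464,640,000 bytes.
Track B: 2 h 41 min 51 s = 9,711 s; 44,100 × 9,711 × 4 × 2 = 3,426,040,800 bytes.
Track C: 192,000 × 353 × 2 × 2 = 271,104,000 bytes.
Track D: 3 h 5 min 28 s = 11,128 s; 40,000 × 11,128 × 1 × 1 = 445,120,000 bytes.
Total = 16,606,904,800 bytes = 16606.90 MB.

16606.90 MB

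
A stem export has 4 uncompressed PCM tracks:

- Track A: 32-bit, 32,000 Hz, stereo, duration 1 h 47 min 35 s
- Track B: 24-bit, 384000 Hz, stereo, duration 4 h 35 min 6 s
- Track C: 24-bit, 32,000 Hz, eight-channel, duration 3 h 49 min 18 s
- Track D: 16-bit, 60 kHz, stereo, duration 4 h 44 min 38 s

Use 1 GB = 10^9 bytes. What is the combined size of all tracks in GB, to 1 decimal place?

54.3 GB

Track A: 1 h 47 min 35 s = 6,455 s; 32,000 × 6,455 × 4 × 2 = 1,652,480,000 bytes.
Track B: 4 h 35 min 6 s = 16,506 s; 384,000 × 16,506 × 3 × 2 = 38,029,824,000 bytes.
Track C: 3 h 49 min 18 s = 13,758 s; 32,000 × 13,758 × 3 × 8 = 10,566,144,000 bytes.
Track D: 4 h 44 min 38 s = 17,078 s; 60,000 × 17,078 × 2 × 2 = 4,098,720,000 bytes.
Total = 54,347,168,000 bytes = 54.3 GB.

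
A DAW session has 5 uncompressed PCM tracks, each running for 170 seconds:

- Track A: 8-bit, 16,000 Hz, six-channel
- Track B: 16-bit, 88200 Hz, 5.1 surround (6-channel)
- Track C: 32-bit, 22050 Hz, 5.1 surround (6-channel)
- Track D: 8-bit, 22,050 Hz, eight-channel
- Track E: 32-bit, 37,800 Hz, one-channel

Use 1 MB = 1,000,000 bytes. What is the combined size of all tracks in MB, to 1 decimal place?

Track A: 16,000 × 170 × 1 × 6 = 16,320,000 bytes.
Track B: 88,200 × 170 × 2 × 6 = 179,928,000 bytes.
Track C: 22,050 × 170 × 4 × 6 = 89,964,000 bytes.
Track D: 22,050 × 170 × 1 × 8 = 29,988,000 bytes.
Track E: 37,800 × 170 × 4 × 1 = 25,704,000 bytes.
Total = 341,904,000 bytes = 341.9 MB.

341.9 MB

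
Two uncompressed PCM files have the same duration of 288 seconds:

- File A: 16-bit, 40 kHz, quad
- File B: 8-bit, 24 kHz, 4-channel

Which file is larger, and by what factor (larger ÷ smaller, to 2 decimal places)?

File A, by a factor of 3.33

File A: 40,000 × 2 × 4 = 320,000 bytes/s.
File B: 24,000 × 1 × 4 = 96,000 bytes/s.
File A is larger; ratio = 92,160,000 / 27,648,000 = 3.33.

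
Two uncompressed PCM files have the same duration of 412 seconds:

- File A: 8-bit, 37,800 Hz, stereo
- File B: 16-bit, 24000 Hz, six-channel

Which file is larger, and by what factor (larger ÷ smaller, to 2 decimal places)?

File B, by a factor of 3.81

File A: 37,800 × 1 × 2 = 75,600 bytes/s.
File B: 24,000 × 2 × 6 = 288,000 bytes/s.
File B is larger; ratio = 118,656,000 / 31,147,200 = 3.81.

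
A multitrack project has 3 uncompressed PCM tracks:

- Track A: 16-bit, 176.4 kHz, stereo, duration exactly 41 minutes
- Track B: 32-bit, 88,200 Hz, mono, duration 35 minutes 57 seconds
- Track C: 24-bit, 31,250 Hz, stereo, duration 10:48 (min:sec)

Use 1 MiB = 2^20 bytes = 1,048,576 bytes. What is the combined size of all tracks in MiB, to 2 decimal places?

2496.97 MiB

Track A: exactly 41 minutes = 2,460 s; 176,400 × 2,460 × 2 × 2 = 1,735,776,000 bytes.
Track B: 35 minutes 57 seconds = 2,157 s; 88,200 × 2,157 × 4 × 1 = 760,989,600 bytes.
Track C: 10:48 (min:sec) = 648 s; 31,250 × 648 × 3 × 2 = 121,500,000 bytes.
Total = 2,618,265,600 bytes = 2496.97 MiB.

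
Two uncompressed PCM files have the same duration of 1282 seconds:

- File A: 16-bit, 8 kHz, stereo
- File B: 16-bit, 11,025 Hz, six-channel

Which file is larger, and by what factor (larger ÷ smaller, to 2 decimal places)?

File A: 8,000 × 2 × 2 = 32,000 bytes/s.
File B: 11,025 × 2 × 6 = 132,300 bytes/s.
File B is larger; ratio = 169,608,600 / 41,024,000 = 4.13.

File B, by a factor of 4.13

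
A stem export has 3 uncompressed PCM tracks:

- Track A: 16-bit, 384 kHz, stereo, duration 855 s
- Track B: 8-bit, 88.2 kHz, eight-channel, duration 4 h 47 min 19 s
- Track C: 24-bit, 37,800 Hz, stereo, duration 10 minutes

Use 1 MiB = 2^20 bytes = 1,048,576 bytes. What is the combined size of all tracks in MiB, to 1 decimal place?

Track A: 384,000 × 855 × 2 × 2 = 1,313,280,000 bytes.
Track B: 4 h 47 min 19 s = 17,239 s; 88,200 × 17,239 × 1 × 8 = 12,163,838,400 bytes.
Track C: 10 minutes = 600 s; 37,800 × 600 × 3 × 2 = 136,080,000 bytes.
Total = 13,613,198,400 bytes = 12982.6 MiB.

12982.6 MiB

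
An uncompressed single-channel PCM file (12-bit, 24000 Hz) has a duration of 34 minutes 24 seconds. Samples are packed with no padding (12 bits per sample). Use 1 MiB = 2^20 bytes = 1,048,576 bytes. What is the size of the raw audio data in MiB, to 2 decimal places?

Duration = 34 minutes 24 seconds = 2,064 s.
Bits = 24,000 × 2,064 × 12 × 1 = 594,432,000 bits = 74,304,000 bytes.
74,304,000 / 1,048,576 = 70.86 MiB.

70.86 MiB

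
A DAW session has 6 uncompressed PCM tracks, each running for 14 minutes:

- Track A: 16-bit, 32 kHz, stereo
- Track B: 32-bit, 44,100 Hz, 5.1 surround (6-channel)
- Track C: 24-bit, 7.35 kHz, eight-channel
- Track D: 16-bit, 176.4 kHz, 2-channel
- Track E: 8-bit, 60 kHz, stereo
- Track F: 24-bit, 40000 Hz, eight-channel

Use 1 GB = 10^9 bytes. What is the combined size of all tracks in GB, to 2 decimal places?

2.64 GB

14 minutes = 840 s.
Track A: 32,000 × 840 × 2 × 2 = 107,520,000 bytes.
Track B: 44,100 × 840 × 4 × 6 = 889,056,000 bytes.
Track C: 7,350 × 840 × 3 × 8 = 148,176,000 bytes.
Track D: 176,400 × 840 × 2 × 2 = 592,704,000 bytes.
Track E: 60,000 × 840 × 1 × 2 = 100,800,000 bytes.
Track F: 40,000 × 840 × 3 × 8 = 806,400,000 bytes.
Total = 2,644,656,000 bytes = 2.64 GB.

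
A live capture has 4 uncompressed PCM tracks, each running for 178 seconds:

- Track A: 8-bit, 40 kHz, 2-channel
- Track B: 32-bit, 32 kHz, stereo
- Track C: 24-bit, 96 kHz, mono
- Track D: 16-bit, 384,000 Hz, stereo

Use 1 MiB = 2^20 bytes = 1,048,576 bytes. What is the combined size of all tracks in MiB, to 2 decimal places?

366.67 MiB

Track A: 40,000 × 178 × 1 × 2 = 14,240,000 bytes.
Track B: 32,000 × 178 × 4 × 2 = 45,568,000 bytes.
Track C: 96,000 × 178 × 3 × 1 = 51,264,000 bytes.
Track D: 384,000 × 178 × 2 × 2 = 273,408,000 bytes.
Total = 384,480,000 bytes = 366.67 MiB.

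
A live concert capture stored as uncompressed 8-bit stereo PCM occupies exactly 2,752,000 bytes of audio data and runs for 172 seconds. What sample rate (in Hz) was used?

Bytes = sample_rate × seconds × bytes_per_sample × channels.
sample_rate = 2,752,000 / (172 × 1 × 2) = 2,752,000 / 344 = 8,000 Hz.

8,000 Hz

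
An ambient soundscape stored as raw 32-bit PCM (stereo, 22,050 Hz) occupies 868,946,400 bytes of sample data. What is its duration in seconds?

4,926 seconds

Byte rate = 22,050 × 4 × 2 = 176,400 bytes/s.
Duration = 868,946,400 / 176,400 = 4,926 s.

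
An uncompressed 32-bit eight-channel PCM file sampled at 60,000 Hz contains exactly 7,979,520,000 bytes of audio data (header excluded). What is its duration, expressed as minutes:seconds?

69:16

Byte rate = 60,000 × 4 × 8 = 1,920,000 bytes/s.
Duration = 7,979,520,000 / 1,920,000 = 4,156 s.
4,156 s = 69:16.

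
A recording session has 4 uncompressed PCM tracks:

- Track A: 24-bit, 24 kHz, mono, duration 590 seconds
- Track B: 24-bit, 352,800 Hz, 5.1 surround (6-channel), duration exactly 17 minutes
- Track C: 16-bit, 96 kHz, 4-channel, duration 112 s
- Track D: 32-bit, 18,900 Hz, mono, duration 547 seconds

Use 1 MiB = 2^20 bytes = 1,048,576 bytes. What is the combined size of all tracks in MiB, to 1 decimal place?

6339.3 MiB

Track A: 24,000 × 590 × 3 × 1 = 42,480,000 bytes.
Track B: exactly 17 minutes = 1,020 s; 352,800 × 1,020 × 3 × 6 = 6,477,408,000 bytes.
Track C: 96,000 × 112 × 2 × 4 = 86,016,000 bytes.
Track D: 18,900 × 547 × 4 × 1 = 41,353,200 bytes.
Total = 6,647,257,200 bytes = 6339.3 MiB.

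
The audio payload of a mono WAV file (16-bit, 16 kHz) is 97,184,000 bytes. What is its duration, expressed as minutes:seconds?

50:37

Byte rate = 16,000 × 2 × 1 = 32,000 bytes/s.
Duration = 97,184,000 / 32,000 = 3,037 s.
3,037 s = 50:37.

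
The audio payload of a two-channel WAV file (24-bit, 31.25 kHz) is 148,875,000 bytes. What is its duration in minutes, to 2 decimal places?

13.23 minutes

Byte rate = 31,250 × 3 × 2 = 187,500 bytes/s.
Duration = 148,875,000 / 187,500 = 794 s.
794 s / 60 = 13.23 minutes.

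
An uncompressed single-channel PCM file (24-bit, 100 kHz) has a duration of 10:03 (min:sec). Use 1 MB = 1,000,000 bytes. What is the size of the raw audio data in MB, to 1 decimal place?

Duration = 10:03 (min:sec) = 603 s.
Bytes = 100,000 samples/s × 603 s × 3 bytes/sample × 1 ch = 180,900,000 bytes.
180,900,000 / 1,000,000 = 180.9 MB.

180.9 MB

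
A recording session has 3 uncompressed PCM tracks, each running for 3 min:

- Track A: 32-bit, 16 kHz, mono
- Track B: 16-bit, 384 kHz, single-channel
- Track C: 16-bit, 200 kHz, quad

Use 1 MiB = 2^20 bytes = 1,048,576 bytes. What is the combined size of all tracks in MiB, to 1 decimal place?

417.5 MiB

3 min = 180 s.
Track A: 16,000 × 180 × 4 × 1 = 11,520,000 bytes.
Track B: 384,000 × 180 × 2 × 1 = 138,240,000 bytes.
Track C: 200,000 × 180 × 2 × 4 = 288,000,000 bytes.
Total = 437,760,000 bytes = 417.5 MiB.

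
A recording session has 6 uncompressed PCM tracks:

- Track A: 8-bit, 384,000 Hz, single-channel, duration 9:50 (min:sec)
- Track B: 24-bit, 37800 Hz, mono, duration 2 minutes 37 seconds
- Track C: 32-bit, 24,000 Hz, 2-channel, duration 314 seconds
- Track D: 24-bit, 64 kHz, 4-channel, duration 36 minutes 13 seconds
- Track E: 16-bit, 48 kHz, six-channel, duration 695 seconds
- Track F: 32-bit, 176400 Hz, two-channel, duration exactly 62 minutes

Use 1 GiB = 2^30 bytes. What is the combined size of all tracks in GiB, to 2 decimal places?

7.10 GiB

Track A: 9:50 (min:sec) = 590 s; 384,000 × 590 × 1 × 1 = 226,560,000 bytes.
Track B: 2 minutes 37 seconds = 157 s; 37,800 × 157 × 3 × 1 = 17,803,800 bytes.
Track C: 24,000 × 314 × 4 × 2 = 60,288,000 bytes.
Track D: 36 minutes 13 seconds = 2,173 s; 64,000 × 2,173 × 3 × 4 = 1,668,864,000 bytes.
Track E: 48,000 × 695 × 2 × 6 = 400,320,000 bytes.
Track F: exactly 62 minutes = 3,720 s; 176,400 × 3,720 × 4 × 2 = 5,249,664,000 bytes.
Total = 7,623,499,800 bytes = 7.10 GiB.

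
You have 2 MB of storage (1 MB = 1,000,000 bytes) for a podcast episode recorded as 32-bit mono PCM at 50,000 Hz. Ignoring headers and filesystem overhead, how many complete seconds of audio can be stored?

Uncompressed byte rate = 50,000 × 4 × 1 = 200,000 bytes/s.
Capacity = 2 × 1,000,000 = 2,000,000 bytes.
2,000,000 / 200,000 ≈ 10 s → 10 seconds.

10 seconds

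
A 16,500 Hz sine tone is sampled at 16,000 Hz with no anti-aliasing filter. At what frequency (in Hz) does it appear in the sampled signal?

Nyquist = 16,000/2 = 8,000 Hz; 16,500 Hz exceeds it.
Alias = |16,500 − 1×16,000| = |16,500 − 16,000| = 500 Hz.

500 Hz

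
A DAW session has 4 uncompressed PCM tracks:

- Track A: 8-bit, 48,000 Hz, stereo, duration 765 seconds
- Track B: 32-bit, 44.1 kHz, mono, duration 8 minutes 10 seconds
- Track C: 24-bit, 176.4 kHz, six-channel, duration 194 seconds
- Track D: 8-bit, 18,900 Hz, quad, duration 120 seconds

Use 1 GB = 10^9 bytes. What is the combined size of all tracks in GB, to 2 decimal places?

Track A: 48,000 × 765 × 1 × 2 = 73,440,000 bytes.
Track B: 8 minutes 10 seconds = 490 s; 44,100 × 490 × 4 × 1 = 86,436,000 bytes.
Track C: 176,400 × 194 × 3 × 6 = 615,988,800 bytes.
Track D: 18,900 × 120 × 1 × 4 = 9,072,000 bytes.
Total = 784,936,800 bytes = 0.78 GB.

0.78 GB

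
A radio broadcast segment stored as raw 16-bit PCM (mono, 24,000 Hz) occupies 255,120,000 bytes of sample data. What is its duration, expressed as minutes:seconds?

Byte rate = 24,000 × 2 × 1 = 48,000 bytes/s.
Duration = 255,120,000 / 48,000 = 5,315 s.
5,315 s = 88:35.

88:35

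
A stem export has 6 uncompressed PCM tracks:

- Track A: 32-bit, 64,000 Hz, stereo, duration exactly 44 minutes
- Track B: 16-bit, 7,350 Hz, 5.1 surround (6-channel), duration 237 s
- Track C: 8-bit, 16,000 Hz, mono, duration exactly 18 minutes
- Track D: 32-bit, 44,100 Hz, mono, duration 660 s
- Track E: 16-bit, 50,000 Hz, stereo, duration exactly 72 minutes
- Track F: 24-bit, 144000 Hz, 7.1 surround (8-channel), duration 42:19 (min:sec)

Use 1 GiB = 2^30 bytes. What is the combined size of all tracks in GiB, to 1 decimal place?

10.4 GiB

Track A: exactly 44 minutes = 2,640 s; 64,000 × 2,640 × 4 × 2 = 1,351,680,000 bytes.
Track B: 7,350 × 237 × 2 × 6 = 20,903,400 bytes.
Track C: exactly 18 minutes = 1,080 s; 16,000 × 1,080 × 1 × 1 = 17,280,000 bytes.
Track D: 44,100 × 660 × 4 × 1 = 116,424,000 bytes.
Track E: exactly 72 minutes = 4,320 s; 50,000 × 4,320 × 2 × 2 = 864,000,000 bytes.
Track F: 42:19 (min:sec) = 2,539 s; 144,000 × 2,539 × 3 × 8 = 8,774,784,000 bytes.
Total = 11,145,071,400 bytes = 10.4 GiB.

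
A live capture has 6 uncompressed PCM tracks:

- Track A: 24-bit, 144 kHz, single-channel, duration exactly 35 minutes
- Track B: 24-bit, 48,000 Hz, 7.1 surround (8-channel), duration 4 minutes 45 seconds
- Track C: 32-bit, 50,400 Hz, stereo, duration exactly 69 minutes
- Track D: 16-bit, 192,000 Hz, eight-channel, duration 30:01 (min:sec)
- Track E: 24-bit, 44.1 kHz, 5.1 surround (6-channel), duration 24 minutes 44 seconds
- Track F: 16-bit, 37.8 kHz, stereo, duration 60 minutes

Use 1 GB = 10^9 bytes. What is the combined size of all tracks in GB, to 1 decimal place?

Track A: exactly 35 minutes = 2,100 s; 144,000 × 2,100 × 3 × 1 = 907,200,000 bytes.
Track B: 4 minutes 45 seconds = 285 s; 48,000 × 285 × 3 × 8 = 328,320,000 bytes.
Track C: exactly 69 minutes = 4,140 s; 50,400 × 4,140 × 4 × 2 = 1,669,248,000 bytes.
Track D: 30:01 (min:sec) = 1,801 s; 192,000 × 1,801 × 2 × 8 = 5,532,672,000 bytes.
Track E: 24 minutes 44 seconds = 1,484 s; 44,100 × 1,484 × 3 × 6 = 1,177,999,200 bytes.
Track F: 60 minutes = 3,600 s; 37,800 × 3,600 × 2 × 2 = 544,320,000 bytes.
Total = 10,159,759,200 bytes = 10.2 GB.

10.2 GB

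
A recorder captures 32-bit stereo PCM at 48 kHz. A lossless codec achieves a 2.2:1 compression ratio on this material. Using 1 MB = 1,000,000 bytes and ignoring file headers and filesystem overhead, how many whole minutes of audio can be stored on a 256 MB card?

Uncompressed byte rate = 48,000 × 4 × 2 = 384,000 bytes/s.
After 2.2:1 compression, effective rate ≈ 174545.45 bytes/s.
Capacity = 256 × 1,000,000 = 256,000,000 bytes.
256,000,000 / effective rate ≈ 1466.67 s → 24 minutes.

24 minutes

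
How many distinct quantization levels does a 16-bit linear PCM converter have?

2^16 = 65,536.

65,536 levels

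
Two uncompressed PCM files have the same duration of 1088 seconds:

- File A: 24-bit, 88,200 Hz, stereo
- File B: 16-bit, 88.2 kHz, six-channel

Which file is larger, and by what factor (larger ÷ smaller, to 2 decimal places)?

File B, by a factor of 2.00

File A: 88,200 × 3 × 2 = 529,200 bytes/s.
File B: 88,200 × 2 × 6 = 1,058,400 bytes/s.
File B is larger; ratio = 1,151,539,200 / 575,769,600 = 2.00.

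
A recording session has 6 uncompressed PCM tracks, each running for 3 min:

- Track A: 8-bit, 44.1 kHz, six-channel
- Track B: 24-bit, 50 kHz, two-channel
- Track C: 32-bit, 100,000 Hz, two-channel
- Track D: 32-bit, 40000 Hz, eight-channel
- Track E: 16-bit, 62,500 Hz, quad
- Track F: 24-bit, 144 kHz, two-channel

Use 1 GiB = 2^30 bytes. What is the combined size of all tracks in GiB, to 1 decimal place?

3 min = 180 s.
Track A: 44,100 × 180 × 1 × 6 = 47,628,000 bytes.
Track B: 50,000 × 180 × 3 × 2 = 54,000,000 bytes.
Track C: 100,000 × 180 × 4 × 2 = 144,000,000 bytes.
Track D: 40,000 × 180 × 4 × 8 = 230,400,000 bytes.
Track E: 62,500 × 180 × 2 × 4 = 90,000,000 bytes.
Track F: 144,000 × 180 × 3 × 2 = 155,520,000 bytes.
Total = 721,548,000 bytes = 0.7 GiB.

0.7 GiB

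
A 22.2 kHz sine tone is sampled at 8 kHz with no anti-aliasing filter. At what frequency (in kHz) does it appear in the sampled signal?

Nyquist = 8,000/2 = 4,000 Hz; 22,200 Hz exceeds it.
Alias = |22,200 − 3×8,000| = |22,200 − 24,000| = 1,800 Hz = 1.8 kHz.

1.8 kHz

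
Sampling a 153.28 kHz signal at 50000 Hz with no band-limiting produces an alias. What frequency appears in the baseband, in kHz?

3.28 kHz

Nyquist = 50,000/2 = 25,000 Hz; 153,280 Hz exceeds it.
Alias = |153,280 − 3×50,000| = |153,280 − 150,000| = 3,280 Hz = 3.28 kHz.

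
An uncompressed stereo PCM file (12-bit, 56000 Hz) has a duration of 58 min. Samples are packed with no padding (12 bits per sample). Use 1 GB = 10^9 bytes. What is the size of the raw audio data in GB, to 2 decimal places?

0.58 GB

Duration = 58 min = 3,480 s.
Bits = 56,000 × 3,480 × 12 × 2 = 4,677,120,000 bits = 584,640,000 bytes.
584,640,000 / 1,000,000,000 = 0.58 GB.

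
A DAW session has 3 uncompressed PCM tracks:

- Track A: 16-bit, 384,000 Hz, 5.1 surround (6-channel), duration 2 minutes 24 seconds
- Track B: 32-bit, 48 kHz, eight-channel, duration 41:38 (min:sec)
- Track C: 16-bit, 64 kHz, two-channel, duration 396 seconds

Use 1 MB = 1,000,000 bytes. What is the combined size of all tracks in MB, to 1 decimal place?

Track A: 2 minutes 24 seconds = 144 s; 384,000 × 144 × 2 × 6 = 663,552,000 bytes.
Track B: 41:38 (min:sec) = 2,498 s; 48,000 × 2,498 × 4 × 8 = 3,836,928,000 bytes.
Track C: 64,000 × 396 × 2 × 2 = 101,376,000 bytes.
Total = 4,601,856,000 bytes = 4601.9 MB.

4601.9 MB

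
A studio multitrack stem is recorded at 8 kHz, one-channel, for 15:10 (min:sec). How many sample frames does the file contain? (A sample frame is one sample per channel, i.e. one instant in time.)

15:10 (min:sec) = 910 s.
8,000 samples/s × 910 s = 7,280,000 frames.

7,280,000 sample frames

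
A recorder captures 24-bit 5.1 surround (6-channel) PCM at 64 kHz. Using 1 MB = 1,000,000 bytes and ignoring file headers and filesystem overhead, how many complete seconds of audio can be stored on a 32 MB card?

27 seconds

Uncompressed byte rate = 64,000 × 3 × 6 = 1,152,000 bytes/s.
Capacity = 32 × 1,000,000 = 32,000,000 bytes.
32,000,000 / 1,152,000 ≈ 27.78 s → 27 seconds.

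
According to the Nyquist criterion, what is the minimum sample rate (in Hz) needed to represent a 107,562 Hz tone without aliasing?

Minimum sample rate = 2 × 107,562 Hz = 215,124 Hz.

215,124 Hz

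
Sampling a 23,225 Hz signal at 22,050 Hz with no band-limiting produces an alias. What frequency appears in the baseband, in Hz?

1,175 Hz

Nyquist = 22,050/2 = 11,025 Hz; 23,225 Hz exceeds it.
Alias = |23,225 − 1×22,050| = |23,225 − 22,050| = 1,175 Hz.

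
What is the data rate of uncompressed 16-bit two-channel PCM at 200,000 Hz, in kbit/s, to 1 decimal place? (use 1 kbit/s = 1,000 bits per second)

Bit rate = 200,000 × 16 × 2 = 6,400,000 bits/s.
= 6400.0 kbit/s.

6400.0 kbit/s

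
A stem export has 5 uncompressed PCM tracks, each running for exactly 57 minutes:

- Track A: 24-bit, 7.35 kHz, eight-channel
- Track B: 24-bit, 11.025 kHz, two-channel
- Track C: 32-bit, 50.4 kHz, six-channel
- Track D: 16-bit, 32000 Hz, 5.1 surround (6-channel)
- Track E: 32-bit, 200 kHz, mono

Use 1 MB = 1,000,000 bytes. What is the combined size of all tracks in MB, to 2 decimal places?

exactly 57 minutes = 3,420 s.
Track A: 7,350 × 3,420 × 3 × 8 = 603,288,000 bytes.
Track B: 11,025 × 3,420 × 3 × 2 = 226,233,000 bytes.
Track C: 50,400 × 3,420 × 4 × 6 = 4,136,832,000 bytes.
Track D: 32,000 × 3,420 × 2 × 6 = 1,313,280,000 bytes.
Track E: 200,000 × 3,420 × 4 × 1 = 2,736,000,000 bytes.
Total = 9,015,633,000 bytes = 9015.63 MB.

9015.63 MB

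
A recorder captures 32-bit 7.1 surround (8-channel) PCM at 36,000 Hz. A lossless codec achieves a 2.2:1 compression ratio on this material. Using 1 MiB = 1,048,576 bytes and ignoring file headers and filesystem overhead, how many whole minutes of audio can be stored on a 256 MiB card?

8 minutes

Uncompressed byte rate = 36,000 × 4 × 8 = 1,152,000 bytes/s.
After 2.2:1 compression, effective rate ≈ 523636.36 bytes/s.
Capacity = 256 × 1,048,576 = 268,435,456 bytes.
268,435,456 / effective rate ≈ 512.64 s → 8 minutes.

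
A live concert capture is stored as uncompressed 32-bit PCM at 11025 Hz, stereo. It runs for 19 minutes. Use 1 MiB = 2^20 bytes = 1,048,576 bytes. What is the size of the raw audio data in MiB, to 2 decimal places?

Duration = 19 minutes = 1,140 s.
Bytes = 11,025 samples/s × 1,140 s × 4 bytes/sample × 2 ch = 100,548,000 bytes.
100,548,000 / 1,048,576 = 95.89 MiB.

95.89 MiB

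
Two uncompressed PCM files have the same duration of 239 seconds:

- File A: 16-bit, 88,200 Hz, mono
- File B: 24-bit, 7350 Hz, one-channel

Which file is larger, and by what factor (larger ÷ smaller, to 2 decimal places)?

File A, by a factor of 8.00

File A: 88,200 × 2 × 1 = 176,400 bytes/s.
File B: 7,350 × 3 × 1 = 22,050 bytes/s.
File A is larger; ratio = 42,159,600 / 5,269,950 = 8.00.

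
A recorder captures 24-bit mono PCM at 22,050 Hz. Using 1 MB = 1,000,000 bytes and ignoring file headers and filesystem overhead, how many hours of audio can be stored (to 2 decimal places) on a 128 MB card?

0.54 hours

Uncompressed byte rate = 22,050 × 3 × 1 = 66,150 bytes/s.
Capacity = 128 × 1,000,000 = 128,000,000 bytes.
128,000,000 / 66,150 ≈ 1935 s → 0.54 hours.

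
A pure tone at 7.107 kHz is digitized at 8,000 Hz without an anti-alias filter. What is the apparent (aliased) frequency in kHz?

Nyquist = 8,000/2 = 4,000 Hz; 7,107 Hz exceeds it.
Alias = |7,107 − 1×8,000| = |7,107 − 8,000| = 893 Hz = 0.893 kHz.

0.893 kHz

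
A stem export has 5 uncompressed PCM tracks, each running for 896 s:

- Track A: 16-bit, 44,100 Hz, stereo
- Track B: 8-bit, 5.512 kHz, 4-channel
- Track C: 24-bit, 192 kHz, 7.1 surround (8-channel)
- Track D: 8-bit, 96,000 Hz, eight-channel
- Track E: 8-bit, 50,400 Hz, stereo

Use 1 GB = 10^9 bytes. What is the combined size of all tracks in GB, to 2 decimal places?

5.09 GB

Track A: 44,100 × 896 × 2 × 2 = 158,054,400 bytes.
Track B: 5,512 × 896 × 1 × 4 = 19,755,008 bytes.
Track C: 192,000 × 896 × 3 × 8 = 4,128,768,000 bytes.
Track D: 96,000 × 896 × 1 × 8 = 688,128,000 bytes.
Track E: 50,400 × 896 × 1 × 2 = 90,316,800 bytes.
Total = 5,085,022,208 bytes = 5.09 GB.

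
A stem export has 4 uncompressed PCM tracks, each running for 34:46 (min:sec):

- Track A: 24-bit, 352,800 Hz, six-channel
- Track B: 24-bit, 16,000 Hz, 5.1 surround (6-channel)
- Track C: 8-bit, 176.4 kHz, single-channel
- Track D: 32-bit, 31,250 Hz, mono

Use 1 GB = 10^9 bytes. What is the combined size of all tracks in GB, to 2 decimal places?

14.48 GB

34:46 (min:sec) = 2,086 s.
Track A: 352,800 × 2,086 × 3 × 6 = 13,246,934,400 bytes.
Track B: 16,000 × 2,086 × 3 × 6 = 600,768,000 bytes.
Track C: 176,400 × 2,086 × 1 × 1 = 367,970,400 bytes.
Track D: 31,250 × 2,086 × 4 × 1 = 260,750,000 bytes.
Total = 14,476,422,800 bytes = 14.48 GB.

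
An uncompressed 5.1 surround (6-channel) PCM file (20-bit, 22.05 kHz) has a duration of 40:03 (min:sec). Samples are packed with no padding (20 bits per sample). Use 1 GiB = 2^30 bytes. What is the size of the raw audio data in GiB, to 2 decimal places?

0.74 GiB

Duration = 40:03 (min:sec) = 2,403 s.
Bits = 22,050 × 2,403 × 20 × 6 = 6,358,338,000 bits = 794,792,250 bytes.
794,792,250 / 1,073,741,824 = 0.74 GiB.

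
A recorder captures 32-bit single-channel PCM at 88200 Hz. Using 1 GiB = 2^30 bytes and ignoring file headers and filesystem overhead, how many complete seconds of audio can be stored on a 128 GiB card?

Uncompressed byte rate = 88,200 × 4 × 1 = 352,800 bytes/s.
Capacity = 128 × 1,073,741,824 = 137,438,953,472 bytes.
137,438,953,472 / 352,800 ≈ 389566.19 s → 389,566 seconds.

389,566 seconds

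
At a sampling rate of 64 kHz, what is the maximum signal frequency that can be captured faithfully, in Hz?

Nyquist frequency = sample rate / 2 = 64,000 / 2 = 32,000 Hz.

32,000 Hz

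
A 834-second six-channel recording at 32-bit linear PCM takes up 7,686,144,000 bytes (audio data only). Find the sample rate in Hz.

384,000 Hz

Bytes = sample_rate × seconds × bytes_per_sample × channels.
sample_rate = 7,686,144,000 / (834 × 4 × 6) = 7,686,144,000 / 20,016 = 384,000 Hz.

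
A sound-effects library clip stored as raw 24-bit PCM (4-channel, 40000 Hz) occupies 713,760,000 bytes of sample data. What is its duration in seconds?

Byte rate = 40,000 × 3 × 4 = 480,000 bytes/s.
Duration = 713,760,000 / 480,000 = 1,487 s.

1,487 seconds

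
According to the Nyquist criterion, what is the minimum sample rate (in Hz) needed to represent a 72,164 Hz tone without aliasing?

144,328 Hz

Minimum sample rate = 2 × 72,164 Hz = 144,328 Hz.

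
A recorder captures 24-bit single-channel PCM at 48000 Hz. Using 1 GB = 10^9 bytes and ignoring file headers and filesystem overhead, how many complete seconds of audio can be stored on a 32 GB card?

Uncompressed byte rate = 48,000 × 3 × 1 = 144,000 bytes/s.
Capacity = 32 × 1,000,000,000 = 32,000,000,000 bytes.
32,000,000,000 / 144,000 ≈ 222222.22 s → 222,222 seconds.

222,222 seconds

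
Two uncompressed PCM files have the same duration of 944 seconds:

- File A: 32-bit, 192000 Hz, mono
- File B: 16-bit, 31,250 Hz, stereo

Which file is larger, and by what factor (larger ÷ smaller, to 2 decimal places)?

File A: 192,000 × 4 × 1 = 768,000 bytes/s.
File B: 31,250 × 2 × 2 = 125,000 bytes/s.
File A is larger; ratio = 724,992,000 / 118,000,000 = 6.14.

File A, by a factor of 6.14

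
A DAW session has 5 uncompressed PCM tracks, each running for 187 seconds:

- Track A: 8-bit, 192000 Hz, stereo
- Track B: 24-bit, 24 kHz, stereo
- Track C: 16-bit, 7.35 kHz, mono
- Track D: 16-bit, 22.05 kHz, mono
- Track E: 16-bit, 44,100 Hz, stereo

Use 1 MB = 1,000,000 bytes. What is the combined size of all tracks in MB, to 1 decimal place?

Track A: 192,000 × 187 × 1 × 2 = 71,808,000 bytes.
Track B: 24,000 × 187 × 3 × 2 = 26,928,000 bytes.
Track C: 7,350 × 187 × 2 × 1 = 2,748,900 bytes.
Track D: 22,050 × 187 × 2 × 1 = 8,246,700 bytes.
Track E: 44,100 × 187 × 2 × 2 = 32,986,800 bytes.
Total = 142,718,400 bytes = 142.7 MB.

142.7 MB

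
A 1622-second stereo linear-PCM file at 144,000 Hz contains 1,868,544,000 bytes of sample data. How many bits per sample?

32 bits

Bytes per sample = 1,868,544,000 / (144,000 × 1,622 × 2) = 1,868,544,000 / 467,136,000 = 4.
Bit depth = 4 × 8 = 32 bits.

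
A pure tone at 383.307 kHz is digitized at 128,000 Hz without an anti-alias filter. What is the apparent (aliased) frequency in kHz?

0.693 kHz

Nyquist = 128,000/2 = 64,000 Hz; 383,307 Hz exceeds it.
Alias = |383,307 − 3×128,000| = |383,307 − 384,000| = 693 Hz = 0.693 kHz.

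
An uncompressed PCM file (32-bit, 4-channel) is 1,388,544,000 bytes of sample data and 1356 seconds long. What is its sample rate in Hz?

64,000 Hz

Bytes = sample_rate × seconds × bytes_per_sample × channels.
sample_rate = 1,388,544,000 / (1,356 × 4 × 4) = 1,388,544,000 / 21,696 = 64,000 Hz.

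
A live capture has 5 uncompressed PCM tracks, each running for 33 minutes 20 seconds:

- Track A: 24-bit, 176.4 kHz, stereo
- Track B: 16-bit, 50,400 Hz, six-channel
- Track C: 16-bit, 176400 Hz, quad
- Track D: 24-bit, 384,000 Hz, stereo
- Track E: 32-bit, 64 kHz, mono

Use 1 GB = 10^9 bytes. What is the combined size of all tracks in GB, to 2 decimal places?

33 minutes 20 seconds = 2,000 s.
Track A: 176,400 × 2,000 × 3 × 2 = 2,116,800,000 bytes.
Track B: 50,400 × 2,000 × 2 × 6 = 1,209,600,000 bytes.
Track C: 176,400 × 2,000 × 2 × 4 = 2,822,400,000 bytes.
Track D: 384,000 × 2,000 × 3 × 2 = 4,608,000,000 bytes.
Track E: 64,000 × 2,000 × 4 × 1 = 512,000,000 bytes.
Total = 11,268,800,000 bytes = 11.27 GB.

11.27 GB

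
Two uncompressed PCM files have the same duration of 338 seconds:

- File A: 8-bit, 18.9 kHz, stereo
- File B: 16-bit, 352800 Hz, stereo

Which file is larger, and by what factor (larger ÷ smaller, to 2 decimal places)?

File A: 18,900 × 1 × 2 = 37,800 bytes/s.
File B: 352,800 × 2 × 2 = 1,411,200 bytes/s.
File B is larger; ratio = 476,985,600 / 12,776,400 = 37.33.

File B, by a factor of 37.33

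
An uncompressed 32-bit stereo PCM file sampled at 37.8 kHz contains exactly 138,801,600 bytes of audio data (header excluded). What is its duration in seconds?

459 seconds

Byte rate = 37,800 × 4 × 2 = 302,400 bytes/s.
Duration = 138,801,600 / 302,400 = 459 s.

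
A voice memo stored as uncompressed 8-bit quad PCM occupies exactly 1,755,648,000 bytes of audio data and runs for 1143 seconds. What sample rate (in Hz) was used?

Bytes = sample_rate × seconds × bytes_per_sample × channels.
sample_rate = 1,755,648,000 / (1,143 × 1 × 4) = 1,755,648,000 / 4,572 = 384,000 Hz.

384,000 Hz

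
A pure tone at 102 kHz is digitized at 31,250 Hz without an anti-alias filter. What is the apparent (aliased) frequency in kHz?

Nyquist = 31,250/2 = 15,625 Hz; 102,000 Hz exceeds it.
Alias = |102,000 − 3×31,250| = |102,000 − 93,750| = 8,250 Hz = 8.25 kHz.

8.25 kHz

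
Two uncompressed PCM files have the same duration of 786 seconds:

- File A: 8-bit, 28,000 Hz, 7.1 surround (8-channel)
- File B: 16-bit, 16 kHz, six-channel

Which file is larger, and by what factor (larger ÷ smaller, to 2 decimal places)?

File A: 28,000 × 1 × 8 = 224,000 bytes/s.
File B: 16,000 × 2 × 6 = 192,000 bytes/s.
File A is larger; ratio = 176,064,000 / 150,912,000 = 1.17.

File A, by a factor of 1.17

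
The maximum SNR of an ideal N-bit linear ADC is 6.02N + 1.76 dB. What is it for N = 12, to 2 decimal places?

6.02 × 12 + 1.76 = 74.00 dB.

74.00 dB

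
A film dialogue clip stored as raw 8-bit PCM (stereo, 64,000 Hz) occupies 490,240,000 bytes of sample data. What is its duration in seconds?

3,830 seconds

Byte rate = 64,000 × 1 × 2 = 128,000 bytes/s.
Duration = 490,240,000 / 128,000 = 3,830 s.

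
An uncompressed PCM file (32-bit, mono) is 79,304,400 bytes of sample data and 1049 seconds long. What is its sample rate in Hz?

Bytes = sample_rate × seconds × bytes_per_sample × channels.
sample_rate = 79,304,400 / (1,049 × 4 × 1) = 79,304,400 / 4,196 = 18,900 Hz.

18,900 Hz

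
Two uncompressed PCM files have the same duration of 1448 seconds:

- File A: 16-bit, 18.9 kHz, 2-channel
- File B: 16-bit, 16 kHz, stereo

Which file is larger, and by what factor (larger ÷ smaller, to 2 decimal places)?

File A: 18,900 × 2 × 2 = 75,600 bytes/s.
File B: 16,000 × 2 × 2 = 64,000 bytes/s.
File A is larger; ratio = 109,468,800 / 92,672,000 = 1.18.

File A, by a factor of 1.18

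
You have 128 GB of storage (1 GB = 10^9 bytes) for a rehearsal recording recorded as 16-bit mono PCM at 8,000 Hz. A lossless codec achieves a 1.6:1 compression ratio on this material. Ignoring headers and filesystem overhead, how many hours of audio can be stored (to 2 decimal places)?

3555.56 hours

Uncompressed byte rate = 8,000 × 2 × 1 = 16,000 bytes/s.
After 1.6:1 compression, effective rate ≈ 10000 bytes/s.
Capacity = 128 × 1,000,000,000 = 128,000,000,000 bytes.
128,000,000,000 / effective rate ≈ 12800000 s → 3555.56 hours.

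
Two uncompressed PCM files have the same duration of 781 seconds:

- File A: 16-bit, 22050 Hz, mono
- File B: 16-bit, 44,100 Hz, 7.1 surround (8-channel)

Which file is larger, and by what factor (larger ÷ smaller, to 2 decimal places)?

File A: 22,050 × 2 × 1 = 44,100 bytes/s.
File B: 44,100 × 2 × 8 = 705,600 bytes/s.
File B is larger; ratio = 551,073,600 / 34,442,100 = 16.00.

File B, by a factor of 16.00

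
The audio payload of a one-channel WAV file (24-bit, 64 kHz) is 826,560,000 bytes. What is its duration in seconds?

Byte rate = 64,000 × 3 × 1 = 192,000 bytes/s.
Duration = 826,560,000 / 192,000 = 4,305 s.

4,305 seconds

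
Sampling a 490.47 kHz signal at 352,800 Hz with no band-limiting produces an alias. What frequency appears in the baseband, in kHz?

Nyquist = 352,800/2 = 176,400 Hz; 490,470 Hz exceeds it.
Alias = |490,470 − 1×352,800| = |490,470 − 352,800| = 137,670 Hz = 137.67 kHz.

137.67 kHz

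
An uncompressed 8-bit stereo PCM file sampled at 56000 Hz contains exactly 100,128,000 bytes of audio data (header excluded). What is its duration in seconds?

Byte rate = 56,000 × 1 × 2 = 112,000 bytes/s.
Duration = 100,128,000 / 112,000 = 894 s.

894 seconds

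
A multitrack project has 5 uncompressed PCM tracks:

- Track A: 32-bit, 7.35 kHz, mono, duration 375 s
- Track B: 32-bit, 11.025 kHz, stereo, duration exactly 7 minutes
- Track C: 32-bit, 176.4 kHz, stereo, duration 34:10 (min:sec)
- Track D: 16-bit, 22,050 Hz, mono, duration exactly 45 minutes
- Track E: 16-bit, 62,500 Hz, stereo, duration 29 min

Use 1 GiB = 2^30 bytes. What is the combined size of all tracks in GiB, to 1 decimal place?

3.3 GiB

Track A: 7,350 × 375 × 4 × 1 = 11,025,000 bytes.
Track B: exactly 7 minutes = 420 s; 11,025 × 420 × 4 × 2 = 37,044,000 bytes.
Track C: 34:10 (min:sec) = 2,050 s; 176,400 × 2,050 × 4 × 2 = 2,892,960,000 bytes.
Track D: exactly 45 minutes = 2,700 s; 22,050 × 2,700 × 2 × 1 = 119,070,000 bytes.
Track E: 29 min = 1,740 s; 62,500 × 1,740 × 2 × 2 = 435,000,000 bytes.
Total = 3,495,099,000 bytes = 3.3 GiB.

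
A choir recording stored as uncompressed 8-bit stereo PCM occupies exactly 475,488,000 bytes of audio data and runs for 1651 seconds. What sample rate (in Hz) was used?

144,000 Hz

Bytes = sample_rate × seconds × bytes_per_sample × channels.
sample_rate = 475,488,000 / (1,651 × 1 × 2) = 475,488,000 / 3,302 = 144,000 Hz.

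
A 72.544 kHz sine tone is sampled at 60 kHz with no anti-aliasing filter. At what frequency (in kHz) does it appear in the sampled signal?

12.544 kHz

Nyquist = 60,000/2 = 30,000 Hz; 72,544 Hz exceeds it.
Alias = |72,544 − 1×60,000| = |72,544 − 60,000| = 12,544 Hz = 12.544 kHz.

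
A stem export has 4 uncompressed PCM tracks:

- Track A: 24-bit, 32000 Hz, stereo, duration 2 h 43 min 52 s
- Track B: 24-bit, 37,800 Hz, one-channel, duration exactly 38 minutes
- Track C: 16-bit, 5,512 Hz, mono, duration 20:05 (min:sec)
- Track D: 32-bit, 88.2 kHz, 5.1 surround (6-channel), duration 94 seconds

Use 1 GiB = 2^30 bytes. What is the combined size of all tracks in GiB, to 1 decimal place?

Track A: 2 h 43 min 52 s = 9,832 s; 32,000 × 9,832 × 3 × 2 = 1,887,744,000 bytes.
Track B: exactly 38 minutes = 2,280 s; 37,800 × 2,280 × 3 × 1 = 258,552,000 bytes.
Track C: 20:05 (min:sec) = 1,205 s; 5,512 × 1,205 × 2 × 1 = 13,283,920 bytes.
Track D: 88,200 × 94 × 4 × 6 = 198,979,200 bytes.
Total = 2,358,559,120 bytes = 2.2 GiB.

2.2 GiB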